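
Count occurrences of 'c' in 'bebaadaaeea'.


Scanning 'bebaadaaeea' for 'c':
  No matches found.
Total occurrences of 'c': 0

0


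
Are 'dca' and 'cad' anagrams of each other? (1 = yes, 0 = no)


Sort characters of 'dca': 'acd'
Sort characters of 'cad': 'acd'
Sorted forms match -> they ARE anagrams
Result: 1

1


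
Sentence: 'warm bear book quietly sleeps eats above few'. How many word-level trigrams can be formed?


Word trigrams from [8] words:
  Trigram 1: (warm bear book)
  Trigram 2: (bear book quietly)
  Trigram 3: (book quietly sleeps)
  Trigram 4: (quietly sleeps eats)
  Trigram 5: (sleeps eats above)
  Trigram 6: (eats above few)
Total word trigrams: 8 - 2 = 6

6


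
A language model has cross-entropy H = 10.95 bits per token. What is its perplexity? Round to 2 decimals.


Perplexity formula: PP = 2^H
H = 10.95
PP = 2^10.95
Decompose: 2^10.95 = 2^10 * 2^0.95
2^10 = 1024, 2^0.95 ~ 1.9318727
PP ~ 1024 * 1.9318727 = 1978.2376448
Rounded to 2 decimals: 1978.24

1978.24


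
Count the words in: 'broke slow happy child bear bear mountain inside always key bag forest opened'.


Counting words by splitting on spaces:
  Word 1: 'broke'
  Word 2: 'slow'
  Word 3: 'happy'
  Word 4: 'child'
  Word 5: 'bear'
  Word 6: 'bear'
  Word 7: 'mountain'
  Word 8: 'inside'
  Word 9: 'always'
  Word 10: 'key'
  Word 11: 'bag'
  Word 12: 'forest'
  Word 13: 'opened'
Total words: 13

13


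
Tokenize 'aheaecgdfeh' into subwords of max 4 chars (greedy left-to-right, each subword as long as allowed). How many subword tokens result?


'aheaecgdfeh' has 11 characters.
Chunking with max size 4:
  Chunk 1: 'ahea' (positions 0-3)
  Chunk 2: 'ecgd' (positions 4-7)
  Chunk 3: 'feh' (positions 8-10)
Total chunks: ceil(11 / 4) = 3

3


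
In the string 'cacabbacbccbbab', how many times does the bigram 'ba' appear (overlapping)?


Scanning 'cacabbacbccbbab' for bigram 'ba':
  Position 0: 'ca' -> no
  Position 1: 'ac' -> no
  Position 2: 'ca' -> no
  Position 3: 'ab' -> no
  Position 4: 'bb' -> no
  Position 5: 'ba' -> MATCH
  Position 6: 'ac' -> no
  Position 7: 'cb' -> no
  Position 8: 'bc' -> no
  Position 9: 'cc' -> no
  Position 10: 'cb' -> no
  Position 11: 'bb' -> no
  Position 12: 'ba' -> MATCH
  Position 13: 'ab' -> no
Total matches: 2

2


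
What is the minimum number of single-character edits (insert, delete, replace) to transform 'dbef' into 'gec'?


Building DP table for s1='dbef' (len 4) and s2='gec' (len 3):
       g  e  c
    0  1  2  3
  d 1  1  2  3
  b 2  2  2  3
  e 3  3  2  3
  f 4  4  3  3
Edit distance = dp[4][3] = 3

3


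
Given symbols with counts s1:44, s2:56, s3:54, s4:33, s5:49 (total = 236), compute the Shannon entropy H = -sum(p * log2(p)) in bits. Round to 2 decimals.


Computing entropy H = -sum(p_i * log2(p_i)):
  s1: p = 44/236 = 0.1864, -p*log2(p) = 0.4518
  s2: p = 56/236 = 0.2373, -p*log2(p) = 0.4924
  s3: p = 54/236 = 0.2288, -p*log2(p) = 0.4869
  s4: p = 33/236 = 0.1398, -p*log2(p) = 0.3969
  s5: p = 49/236 = 0.2076, -p*log2(p) = 0.4709
H = sum of terms = 2.2989
Rounded to 2 decimals: 2.30

2.30


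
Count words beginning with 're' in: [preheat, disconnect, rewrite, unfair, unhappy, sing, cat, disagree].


Checking each word for prefix 're':
  'preheat' -> no (count: 0)
  'disconnect' -> no (count: 0)
  'rewrite' -> YES, starts with 're' (count: 1)
  'unfair' -> no (count: 1)
  'unhappy' -> no (count: 1)
  'sing' -> no (count: 1)
  'cat' -> no (count: 1)
  'disagree' -> no (count: 1)
Total with prefix 're': 1

1


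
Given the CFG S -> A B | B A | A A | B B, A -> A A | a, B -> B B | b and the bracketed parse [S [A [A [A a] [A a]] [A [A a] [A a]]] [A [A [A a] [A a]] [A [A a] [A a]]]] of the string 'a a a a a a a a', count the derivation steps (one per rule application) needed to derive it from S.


Every bracketed nonterminal node [X ...] in the tree is produced by exactly one rule application.
Reading the tree off as a leftmost derivation:
  Step 1: S  =>  A A   (applied S -> A A)
  Step 2: A A  =>  A A A   (applied A -> A A)
  Step 3: A A A  =>  A A A A   (applied A -> A A)
  Step 4: A A A A  =>  a A A A   (applied A -> a)
  Step 5: a A A A  =>  a a A A   (applied A -> a)
  Step 6: a a A A  =>  a a A A A   (applied A -> A A)
  Step 7: a a A A A  =>  a a a A A   (applied A -> a)
  Step 8: a a a A A  =>  a a a a A   (applied A -> a)
  Step 9: a a a a A  =>  a a a a A A   (applied A -> A A)
  Step 10: a a a a A A  =>  a a a a A A A   (applied A -> A A)
  Step 11: a a a a A A A  =>  a a a a a A A   (applied A -> a)
  Step 12: a a a a a A A  =>  a a a a a a A   (applied A -> a)
  Step 13: a a a a a a A  =>  a a a a a a A A   (applied A -> A A)
  Step 14: a a a a a a A A  =>  a a a a a a a A   (applied A -> a)
  Step 15: a a a a a a a A  =>  a a a a a a a a   (applied A -> a)
Final yield: a a a a a a a a
Total rewrite steps: 15

15


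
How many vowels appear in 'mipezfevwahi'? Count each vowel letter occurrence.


Scanning each character of 'mipezfevwahi':
  Position 1: 'm' -> consonant (running count: 0)
  Position 2: 'i' -> vowel (running count: 1)
  Position 3: 'p' -> consonant (running count: 1)
  Position 4: 'e' -> vowel (running count: 2)
  Position 5: 'z' -> consonant (running count: 2)
  Position 6: 'f' -> consonant (running count: 2)
  Position 7: 'e' -> vowel (running count: 3)
  Position 8: 'v' -> consonant (running count: 3)
  Position 9: 'w' -> consonant (running count: 3)
  Position 10: 'a' -> vowel (running count: 4)
  Position 11: 'h' -> consonant (running count: 4)
  Position 12: 'i' -> vowel (running count: 5)
Total vowels: 5

5


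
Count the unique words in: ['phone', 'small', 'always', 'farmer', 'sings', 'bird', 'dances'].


Listing all tokens and tracking unique types:
  Token 1: 'phone' -> NEW (unique so far: 1)
  Token 2: 'small' -> NEW (unique so far: 2)
  Token 3: 'always' -> NEW (unique so far: 3)
  Token 4: 'farmer' -> NEW (unique so far: 4)
  Token 5: 'sings' -> NEW (unique so far: 5)
  Token 6: 'bird' -> NEW (unique so far: 6)
  Token 7: 'dances' -> NEW (unique so far: 7)
Unique types: ('always', 'bird', 'dances', 'farmer', 'phone', 'sings', 'small')
Vocabulary size: 7

7


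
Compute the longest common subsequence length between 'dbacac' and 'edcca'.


DP table for LCS of 'dbacac' and 'edcca':
       e  d  c  c  a
    0  0  0  0  0  0
  d 0  0  1  1  1  1
  b 0  0  1  1  1  1
  a 0  0  1  1  1  2
  c 0  0  1  2  2  2
  a 0  0  1  2  2  3
  c 0  0  1  2  3  3
LCS: 'dca'
LCS length = 3

3


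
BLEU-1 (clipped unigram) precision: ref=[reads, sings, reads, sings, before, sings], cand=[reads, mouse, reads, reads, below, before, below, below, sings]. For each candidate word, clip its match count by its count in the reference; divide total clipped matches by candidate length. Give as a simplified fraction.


Reference word counts: {'before': 1, 'reads': 2, 'sings': 3}
Checking each candidate word (with clipping):
  'reads' -> in reference (ref count 2, used 1/2) -> match (matches: 1)
  'mouse' -> not in reference -> no match (matches: 1)
  'reads' -> in reference (ref count 2, used 2/2) -> match (matches: 2)
  'reads' -> ref count 2 already used up (2/2) -> clipped, no match (matches: 2)
  'below' -> not in reference -> no match (matches: 2)
  'before' -> in reference (ref count 1, used 1/1) -> match (matches: 3)
  'below' -> not in reference -> no match (matches: 3)
  'below' -> not in reference -> no match (matches: 3)
  'sings' -> in reference (ref count 3, used 1/3) -> match (matches: 4)
Clipped matches: 4, Candidate length: 9
Precision = 4/9

4/9


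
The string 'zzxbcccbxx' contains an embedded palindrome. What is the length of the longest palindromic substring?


Scanning 'zzxbcccbxx' for palindromic substrings.
Substring at positions 2-8: 'xbcccbx'.
Check: reverse('xbcccbx') = 'xbcccbx' -> palindrome confirmed.
Neighbouring characters ('z' / 'x') break symmetry, so it cannot extend further.
No longer palindromic substring exists; longest length = 7

7


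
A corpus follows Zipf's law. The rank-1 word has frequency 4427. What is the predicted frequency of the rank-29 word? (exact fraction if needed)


Zipf's law: freq(rank) = f1 / rank
f1 = 4427, rank = 29
freq = 4427 / 29
GCD(4427, 29) = 1
Simplified: 4427/29

4427/29


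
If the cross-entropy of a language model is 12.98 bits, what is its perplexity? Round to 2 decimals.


Perplexity formula: PP = 2^H
H = 12.98
PP = 2^12.98
Decompose: 2^12.98 = 2^12 * 2^0.98
2^12 = 4096, 2^0.98 ~ 1.9724654
PP ~ 4096 * 1.9724654 = 8079.2182784
Rounded to 2 decimals: 8079.22

8079.22


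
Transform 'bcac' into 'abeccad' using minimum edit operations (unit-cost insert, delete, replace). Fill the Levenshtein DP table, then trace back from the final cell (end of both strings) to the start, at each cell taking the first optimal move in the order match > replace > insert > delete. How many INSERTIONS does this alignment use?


Edit distance = 4. Backtracking from cell (4, 7) with preference match > replace > insert > delete,
then listing the resulting alignment 'bcac' -> 'abeccad' left to right:
  Step 1: insert 'a' [insertion #1]
  Step 2: keep 'b'
  Step 3: insert 'e' [insertion #2]
  Step 4: insert 'c' [insertion #3]
  Step 5: keep 'c'
  Step 6: keep 'a'
  Step 7: replace c->d
Total insertions: 3

3


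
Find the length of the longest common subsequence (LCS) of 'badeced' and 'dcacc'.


DP table for LCS of 'badeced' and 'dcacc':
       d  c  a  c  c
    0  0  0  0  0  0
  b 0  0  0  0  0  0
  a 0  0  0  1  1  1
  d 0  1  1  1  1  1
  e 0  1  1  1  1  1
  c 0  1  2  2  2  2
  e 0  1  2  2  2  2
  d 0  1  2  2  2  2
LCS: 'ac'
LCS length = 2

2


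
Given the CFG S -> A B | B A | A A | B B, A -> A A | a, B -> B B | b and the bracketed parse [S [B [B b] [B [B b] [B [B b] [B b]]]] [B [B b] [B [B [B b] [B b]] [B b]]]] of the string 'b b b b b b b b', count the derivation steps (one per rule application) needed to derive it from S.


Every bracketed nonterminal node [X ...] in the tree is produced by exactly one rule application.
Reading the tree off as a leftmost derivation:
  Step 1: S  =>  B B   (applied S -> B B)
  Step 2: B B  =>  B B B   (applied B -> B B)
  Step 3: B B B  =>  b B B   (applied B -> b)
  Step 4: b B B  =>  b B B B   (applied B -> B B)
  Step 5: b B B B  =>  b b B B   (applied B -> b)
  Step 6: b b B B  =>  b b B B B   (applied B -> B B)
  Step 7: b b B B B  =>  b b b B B   (applied B -> b)
  Step 8: b b b B B  =>  b b b b B   (applied B -> b)
  Step 9: b b b b B  =>  b b b b B B   (applied B -> B B)
  Step 10: b b b b B B  =>  b b b b b B   (applied B -> b)
  Step 11: b b b b b B  =>  b b b b b B B   (applied B -> B B)
  Step 12: b b b b b B B  =>  b b b b b B B B   (applied B -> B B)
  Step 13: b b b b b B B B  =>  b b b b b b B B   (applied B -> b)
  Step 14: b b b b b b B B  =>  b b b b b b b B   (applied B -> b)
  Step 15: b b b b b b b B  =>  b b b b b b b b   (applied B -> b)
Final yield: b b b b b b b b
Total rewrite steps: 15

15


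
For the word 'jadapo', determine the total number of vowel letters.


Scanning each character of 'jadapo':
  Position 1: 'j' -> consonant (running count: 0)
  Position 2: 'a' -> vowel (running count: 1)
  Position 3: 'd' -> consonant (running count: 1)
  Position 4: 'a' -> vowel (running count: 2)
  Position 5: 'p' -> consonant (running count: 2)
  Position 6: 'o' -> vowel (running count: 3)
Total vowels: 3

3


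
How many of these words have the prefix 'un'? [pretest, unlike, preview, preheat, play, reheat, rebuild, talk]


Checking each word for prefix 'un':
  'pretest' -> no (count: 0)
  'unlike' -> YES, starts with 'un' (count: 1)
  'preview' -> no (count: 1)
  'preheat' -> no (count: 1)
  'play' -> no (count: 1)
  'reheat' -> no (count: 1)
  'rebuild' -> no (count: 1)
  'talk' -> no (count: 1)
Total with prefix 'un': 1

1


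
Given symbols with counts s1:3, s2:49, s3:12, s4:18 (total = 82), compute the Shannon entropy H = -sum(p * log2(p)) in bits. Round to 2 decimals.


Computing entropy H = -sum(p_i * log2(p_i)):
  s1: p = 3/82 = 0.0366, -p*log2(p) = 0.1746
  s2: p = 49/82 = 0.5976, -p*log2(p) = 0.4439
  s3: p = 12/82 = 0.1463, -p*log2(p) = 0.4057
  s4: p = 18/82 = 0.2195, -p*log2(p) = 0.4802
H = sum of terms = 1.5044
Rounded to 2 decimals: 1.50

1.50


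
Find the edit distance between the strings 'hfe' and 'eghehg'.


Building DP table for s1='hfe' (len 3) and s2='eghehg' (len 6):
       e  g  h  e  h  g
    0  1  2  3  4  5  6
  h 1  1  2  2  3  4  5
  f 2  2  2  3  3  4  5
  e 3  2  3  3  3  4  5
Edit distance = dp[3][6] = 5

5


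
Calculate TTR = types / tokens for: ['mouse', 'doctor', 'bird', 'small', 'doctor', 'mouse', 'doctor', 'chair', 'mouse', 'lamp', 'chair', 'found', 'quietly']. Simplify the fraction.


Tokens: 13
Unique types: ('bird', 'chair', 'doctor', 'found', 'lamp', 'mouse', 'quietly', 'small') = 8
TTR = 8/13
Already in lowest terms.

8/13


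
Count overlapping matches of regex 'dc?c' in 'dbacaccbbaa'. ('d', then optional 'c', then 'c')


Pattern: dc?c means 'd', then optional 'c', then 'c'.
Scanning 'dbacaccbbaa' position-by-position:
  Pos 0: window 'dba' -> no
  Pos 1: window 'bac' -> no
  Pos 2: window 'aca' -> no
  Pos 3: window 'cac' -> no
  Pos 4: window 'acc' -> no
  Pos 5: window 'ccb' -> no
  Pos 6: window 'cbb' -> no
  Pos 7: window 'bba' -> no
  Pos 8: window 'baa' -> no
  Pos 9: window 'aa' -> no
  Pos 10: window 'a' -> no
Total matches: 0

0


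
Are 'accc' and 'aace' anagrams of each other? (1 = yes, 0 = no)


Sort characters of 'accc': 'accc'
Sort characters of 'aace': 'aace'
Sorted forms differ -> they are NOT anagrams
Result: 0

0


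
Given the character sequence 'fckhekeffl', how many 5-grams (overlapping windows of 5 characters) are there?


String 'fckhekeffl' has length L = 10.
Number of overlapping n-grams = L - n + 1
Substituting: 10 - 5 + 1 = 6

6


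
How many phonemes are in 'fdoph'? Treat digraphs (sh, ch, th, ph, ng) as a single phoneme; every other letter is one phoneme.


Parsing 'fdoph' greedily, digraphs first:
  'f' -> consonant phoneme (phonemes so far: 1)
  'd' -> consonant phoneme (phonemes so far: 2)
  'o' -> vowel phoneme (phonemes so far: 3)
  'ph' -> digraph (1 consonant phoneme) (phonemes so far: 4)
Total phonemes: 4

4


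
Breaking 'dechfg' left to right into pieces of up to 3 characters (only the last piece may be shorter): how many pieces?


'dechfg' has 6 characters.
Chunking with max size 3:
  Chunk 1: 'dec' (positions 0-2)
  Chunk 2: 'hfg' (positions 3-5)
Total chunks: ceil(6 / 3) = 2

2


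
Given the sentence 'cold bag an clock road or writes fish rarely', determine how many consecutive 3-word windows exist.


Word trigrams from [9] words:
  Trigram 1: (cold bag an)
  Trigram 2: (bag an clock)
  Trigram 3: (an clock road)
  Trigram 4: (clock road or)
  Trigram 5: (road or writes)
  Trigram 6: (or writes fish)
  Trigram 7: (writes fish rarely)
Total word trigrams: 9 - 2 = 7

7


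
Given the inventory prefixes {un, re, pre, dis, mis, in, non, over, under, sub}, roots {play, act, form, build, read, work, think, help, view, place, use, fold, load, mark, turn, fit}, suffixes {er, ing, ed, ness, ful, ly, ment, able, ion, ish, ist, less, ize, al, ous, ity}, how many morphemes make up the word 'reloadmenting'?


Segmenting 'reloadmenting' against the inventory:
  're' -> prefix (morpheme 1)
  'load' -> root (morpheme 2)
  'ment' -> suffix (morpheme 3)
  'ing' -> suffix (morpheme 4)
Total morphemes: 4

4


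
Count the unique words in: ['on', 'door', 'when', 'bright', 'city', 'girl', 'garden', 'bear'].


Listing all tokens and tracking unique types:
  Token 1: 'on' -> NEW (unique so far: 1)
  Token 2: 'door' -> NEW (unique so far: 2)
  Token 3: 'when' -> NEW (unique so far: 3)
  Token 4: 'bright' -> NEW (unique so far: 4)
  Token 5: 'city' -> NEW (unique so far: 5)
  Token 6: 'girl' -> NEW (unique so far: 6)
  Token 7: 'garden' -> NEW (unique so far: 7)
  Token 8: 'bear' -> NEW (unique so far: 8)
Unique types: ('bear', 'bright', 'city', 'door', 'garden', 'girl', 'on', 'when')
Vocabulary size: 8

8


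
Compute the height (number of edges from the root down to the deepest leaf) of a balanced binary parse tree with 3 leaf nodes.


In a balanced binary tree with n leaves the deepest leaf is ceil(log2(n)) edges below the root.
log2(3) = 1.5850
ceil(1.5850) = 2
height (edges) = 2

2


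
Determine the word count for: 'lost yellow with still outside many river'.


Counting words by splitting on spaces:
  Word 1: 'lost'
  Word 2: 'yellow'
  Word 3: 'with'
  Word 4: 'still'
  Word 5: 'outside'
  Word 6: 'many'
  Word 7: 'river'
Total words: 7

7


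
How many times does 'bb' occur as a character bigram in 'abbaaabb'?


Scanning 'abbaaabb' for bigram 'bb':
  Position 0: 'ab' -> no
  Position 1: 'bb' -> MATCH
  Position 2: 'ba' -> no
  Position 3: 'aa' -> no
  Position 4: 'aa' -> no
  Position 5: 'ab' -> no
  Position 6: 'bb' -> MATCH
Total matches: 2

2


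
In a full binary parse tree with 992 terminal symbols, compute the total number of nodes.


Leaf nodes (terminals): 992
Internal nodes = n - 1 = 992 - 1 = 991
Total = leaves + internal = 992 + 991 = 1983

1983


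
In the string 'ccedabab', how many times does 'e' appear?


Scanning 'ccedabab' for 'e':
  Position 2: 'e' -> MATCH (count: 1)
Total occurrences of 'e': 1

1


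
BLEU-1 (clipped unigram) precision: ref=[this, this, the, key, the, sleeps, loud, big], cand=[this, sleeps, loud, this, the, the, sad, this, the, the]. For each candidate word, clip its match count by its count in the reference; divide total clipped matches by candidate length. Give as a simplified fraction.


Reference word counts: {'big': 1, 'key': 1, 'loud': 1, 'sleeps': 1, 'the': 2, 'this': 2}
Checking each candidate word (with clipping):
  'this' -> in reference (ref count 2, used 1/2) -> match (matches: 1)
  'sleeps' -> in reference (ref count 1, used 1/1) -> match (matches: 2)
  'loud' -> in reference (ref count 1, used 1/1) -> match (matches: 3)
  'this' -> in reference (ref count 2, used 2/2) -> match (matches: 4)
  'the' -> in reference (ref count 2, used 1/2) -> match (matches: 5)
  'the' -> in reference (ref count 2, used 2/2) -> match (matches: 6)
  'sad' -> not in reference -> no match (matches: 6)
  'this' -> ref count 2 already used up (2/2) -> clipped, no match (matches: 6)
  'the' -> ref count 2 already used up (2/2) -> clipped, no match (matches: 6)
  'the' -> ref count 2 already used up (2/2) -> clipped, no match (matches: 6)
Clipped matches: 6, Candidate length: 10
Precision = 6/10 = 3/5

3/5


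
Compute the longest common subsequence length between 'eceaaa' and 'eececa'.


DP table for LCS of 'eceaaa' and 'eececa':
       e  e  c  e  c  a
    0  0  0  0  0  0  0
  e 0  1  1  1  1  1  1
  c 0  1  1  2  2  2  2
  e 0  1  2  2  3  3  3
  a 0  1  2  2  3  3  4
  a 0  1  2  2  3  3  4
  a 0  1  2  2  3  3  4
LCS: 'ecea'
LCS length = 4

4


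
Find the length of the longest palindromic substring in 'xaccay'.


Scanning 'xaccay' for palindromic substrings.
Substring at positions 1-4: 'acca'.
Check: reverse('acca') = 'acca' -> palindrome confirmed.
Neighbouring characters ('x' / 'y') break symmetry, so it cannot extend further.
No longer palindromic substring exists; longest length = 4

4


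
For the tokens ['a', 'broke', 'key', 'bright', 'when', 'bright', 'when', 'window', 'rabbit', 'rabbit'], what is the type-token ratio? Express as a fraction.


Tokens: 10
Unique types: ('a', 'bright', 'broke', 'key', 'rabbit', 'when', 'window') = 7
TTR = 7/10
Already in lowest terms.

7/10


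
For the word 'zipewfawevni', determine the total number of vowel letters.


Scanning each character of 'zipewfawevni':
  Position 1: 'z' -> consonant (running count: 0)
  Position 2: 'i' -> vowel (running count: 1)
  Position 3: 'p' -> consonant (running count: 1)
  Position 4: 'e' -> vowel (running count: 2)
  Position 5: 'w' -> consonant (running count: 2)
  Position 6: 'f' -> consonant (running count: 2)
  Position 7: 'a' -> vowel (running count: 3)
  Position 8: 'w' -> consonant (running count: 3)
  Position 9: 'e' -> vowel (running count: 4)
  Position 10: 'v' -> consonant (running count: 4)
  Position 11: 'n' -> consonant (running count: 4)
  Position 12: 'i' -> vowel (running count: 5)
Total vowels: 5

5


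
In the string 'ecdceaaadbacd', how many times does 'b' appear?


Scanning 'ecdceaaadbacd' for 'b':
  Position 9: 'b' -> MATCH (count: 1)
Total occurrences of 'b': 1

1


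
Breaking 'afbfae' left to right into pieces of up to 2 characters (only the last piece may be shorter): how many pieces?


'afbfae' has 6 characters.
Chunking with max size 2:
  Chunk 1: 'af' (positions 0-1)
  Chunk 2: 'bf' (positions 2-3)
  Chunk 3: 'ae' (positions 4-5)
Total chunks: ceil(6 / 2) = 3

3


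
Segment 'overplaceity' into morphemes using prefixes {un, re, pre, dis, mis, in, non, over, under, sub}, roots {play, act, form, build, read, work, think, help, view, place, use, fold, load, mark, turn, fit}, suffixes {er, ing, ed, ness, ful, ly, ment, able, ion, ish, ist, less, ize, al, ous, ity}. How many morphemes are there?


Segmenting 'overplaceity' against the inventory:
  'over' -> prefix (morpheme 1)
  'place' -> root (morpheme 2)
  'ity' -> suffix (morpheme 3)
Total morphemes: 3

3


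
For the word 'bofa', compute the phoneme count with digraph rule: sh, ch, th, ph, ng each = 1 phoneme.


Parsing 'bofa' greedily, digraphs first:
  'b' -> consonant phoneme (phonemes so far: 1)
  'o' -> vowel phoneme (phonemes so far: 2)
  'f' -> consonant phoneme (phonemes so far: 3)
  'a' -> vowel phoneme (phonemes so far: 4)
Total phonemes: 4

4


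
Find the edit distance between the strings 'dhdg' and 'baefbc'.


Building DP table for s1='dhdg' (len 4) and s2='baefbc' (len 6):
       b  a  e  f  b  c
    0  1  2  3  4  5  6
  d 1  1  2  3  4  5  6
  h 2  2  2  3  4  5  6
  d 3  3  3  3  4  5  6
  g 4  4  4  4  4  5  6
Edit distance = dp[4][6] = 6

6


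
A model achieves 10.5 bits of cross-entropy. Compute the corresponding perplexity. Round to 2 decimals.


Perplexity formula: PP = 2^H
H = 10.5
PP = 2^10.5
Decompose: 2^10.5 = 2^10 * 2^0.5 = 2^10 * sqrt(2)
2^10 = 1024, sqrt(2) ~ 1.4142136
PP ~ 1024 * 1.4142136 = 1448.1547264
Rounded to 2 decimals: 1448.15

1448.15


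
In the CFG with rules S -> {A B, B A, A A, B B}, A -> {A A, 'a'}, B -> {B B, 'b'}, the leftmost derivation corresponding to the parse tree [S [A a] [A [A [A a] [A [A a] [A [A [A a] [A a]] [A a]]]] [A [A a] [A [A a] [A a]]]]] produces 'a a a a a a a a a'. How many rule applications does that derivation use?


Every bracketed nonterminal node [X ...] in the tree is produced by exactly one rule application.
Reading the tree off as a leftmost derivation:
  Step 1: S  =>  A A   (applied S -> A A)
  Step 2: A A  =>  a A   (applied A -> a)
  Step 3: a A  =>  a A A   (applied A -> A A)
  Step 4: a A A  =>  a A A A   (applied A -> A A)
  Step 5: a A A A  =>  a a A A   (applied A -> a)
  Step 6: a a A A  =>  a a A A A   (applied A -> A A)
  Step 7: a a A A A  =>  a a a A A   (applied A -> a)
  Step 8: a a a A A  =>  a a a A A A   (applied A -> A A)
  Step 9: a a a A A A  =>  a a a A A A A   (applied A -> A A)
  Step 10: a a a A A A A  =>  a a a a A A A   (applied A -> a)
  Step 11: a a a a A A A  =>  a a a a a A A   (applied A -> a)
  Step 12: a a a a a A A  =>  a a a a a a A   (applied A -> a)
  Step 13: a a a a a a A  =>  a a a a a a A A   (applied A -> A A)
  Step 14: a a a a a a A A  =>  a a a a a a a A   (applied A -> a)
  Step 15: a a a a a a a A  =>  a a a a a a a A A   (applied A -> A A)
  Step 16: a a a a a a a A A  =>  a a a a a a a a A   (applied A -> a)
  Step 17: a a a a a a a a A  =>  a a a a a a a a a   (applied A -> a)
Final yield: a a a a a a a a a
Total rewrite steps: 17

17


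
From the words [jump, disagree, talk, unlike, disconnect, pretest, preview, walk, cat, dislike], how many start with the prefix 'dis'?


Checking each word for prefix 'dis':
  'jump' -> no (count: 0)
  'disagree' -> YES, starts with 'dis' (count: 1)
  'talk' -> no (count: 1)
  'unlike' -> no (count: 1)
  'disconnect' -> YES, starts with 'dis' (count: 2)
  'pretest' -> no (count: 2)
  'preview' -> no (count: 2)
  'walk' -> no (count: 2)
  'cat' -> no (count: 2)
  'dislike' -> YES, starts with 'dis' (count: 3)
Total with prefix 'dis': 3

3


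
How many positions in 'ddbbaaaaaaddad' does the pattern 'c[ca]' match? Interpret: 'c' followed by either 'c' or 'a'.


Pattern: c[ca] means 'c' followed by either 'c' or 'a'.
Scanning 'ddbbaaaaaaddad' position-by-position:
  Pos 0: window 'dd' -> no
  Pos 1: window 'db' -> no
  Pos 2: window 'bb' -> no
  Pos 3: window 'ba' -> no
  Pos 4: window 'aa' -> no
  Pos 5: window 'aa' -> no
  Pos 6: window 'aa' -> no
  Pos 7: window 'aa' -> no
  Pos 8: window 'aa' -> no
  Pos 9: window 'ad' -> no
  Pos 10: window 'dd' -> no
  Pos 11: window 'da' -> no
  Pos 12: window 'ad' -> no
  Pos 13: window 'd' -> no
Total matches: 0

0


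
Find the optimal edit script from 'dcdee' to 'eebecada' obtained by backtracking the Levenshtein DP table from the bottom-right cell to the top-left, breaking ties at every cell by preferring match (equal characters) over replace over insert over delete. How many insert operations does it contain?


Edit distance = 7. Backtracking from cell (5, 8) with preference match > replace > insert > delete,
then listing the resulting alignment 'dcdee' -> 'eebecada' left to right:
  Step 1: insert 'e' [insertion #1]
  Step 2: insert 'e' [insertion #2]
  Step 3: insert 'b' [insertion #3]
  Step 4: replace d->e
  Step 5: keep 'c'
  Step 6: replace d->a
  Step 7: replace e->d
  Step 8: replace e->a
Total insertions: 3

3


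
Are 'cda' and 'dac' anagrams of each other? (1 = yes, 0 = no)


Sort characters of 'cda': 'acd'
Sort characters of 'dac': 'acd'
Sorted forms match -> they ARE anagrams
Result: 1

1


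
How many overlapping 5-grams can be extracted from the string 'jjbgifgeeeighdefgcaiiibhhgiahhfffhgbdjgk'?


String 'jjbgifgeeeighdefgcaiiibhhgiahhfffhgbdjgk' has length L = 40.
Number of overlapping n-grams = L - n + 1
Substituting: 40 - 5 + 1 = 36

36


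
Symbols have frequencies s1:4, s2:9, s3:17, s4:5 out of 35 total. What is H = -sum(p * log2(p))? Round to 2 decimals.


Computing entropy H = -sum(p_i * log2(p_i)):
  s1: p = 4/35 = 0.1143, -p*log2(p) = 0.3576
  s2: p = 9/35 = 0.2571, -p*log2(p) = 0.5038
  s3: p = 17/35 = 0.4857, -p*log2(p) = 0.5060
  s4: p = 5/35 = 0.1429, -p*log2(p) = 0.4011
H = sum of terms = 1.7685
Rounded to 2 decimals: 1.77

1.77


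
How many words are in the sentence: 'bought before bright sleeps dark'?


Counting words by splitting on spaces:
  Word 1: 'bought'
  Word 2: 'before'
  Word 3: 'bright'
  Word 4: 'sleeps'
  Word 5: 'dark'
Total words: 5

5


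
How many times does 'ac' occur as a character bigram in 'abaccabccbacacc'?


Scanning 'abaccabccbacacc' for bigram 'ac':
  Position 0: 'ab' -> no
  Position 1: 'ba' -> no
  Position 2: 'ac' -> MATCH
  Position 3: 'cc' -> no
  Position 4: 'ca' -> no
  Position 5: 'ab' -> no
  Position 6: 'bc' -> no
  Position 7: 'cc' -> no
  Position 8: 'cb' -> no
  Position 9: 'ba' -> no
  Position 10: 'ac' -> MATCH
  Position 11: 'ca' -> no
  Position 12: 'ac' -> MATCH
  Position 13: 'cc' -> no
Total matches: 3

3


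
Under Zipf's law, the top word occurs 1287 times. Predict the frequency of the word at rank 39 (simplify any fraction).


Zipf's law: freq(rank) = f1 / rank
f1 = 1287, rank = 39
freq = 1287 / 39
= 33

33


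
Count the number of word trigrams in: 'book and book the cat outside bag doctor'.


Word trigrams from [8] words:
  Trigram 1: (book and book)
  Trigram 2: (and book the)
  Trigram 3: (book the cat)
  Trigram 4: (the cat outside)
  Trigram 5: (cat outside bag)
  Trigram 6: (outside bag doctor)
Total word trigrams: 8 - 2 = 6

6


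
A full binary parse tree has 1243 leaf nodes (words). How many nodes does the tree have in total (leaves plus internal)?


Leaf nodes (terminals): 1243
Internal nodes = n - 1 = 1243 - 1 = 1242
Total = leaves + internal = 1243 + 1242 = 2485

2485


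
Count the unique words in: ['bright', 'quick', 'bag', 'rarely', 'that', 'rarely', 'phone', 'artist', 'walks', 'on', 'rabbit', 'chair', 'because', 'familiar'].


Listing all tokens and tracking unique types:
  Token 1: 'bright' -> NEW (unique so far: 1)
  Token 2: 'quick' -> NEW (unique so far: 2)
  Token 3: 'bag' -> NEW (unique so far: 3)
  Token 4: 'rarely' -> NEW (unique so far: 4)
  Token 5: 'that' -> NEW (unique so far: 5)
  Token 6: 'rarely' -> duplicate (unique so far: 5)
  Token 7: 'phone' -> NEW (unique so far: 6)
  Token 8: 'artist' -> NEW (unique so far: 7)
  Token 9: 'walks' -> NEW (unique so far: 8)
  Token 10: 'on' -> NEW (unique so far: 9)
  Token 11: 'rabbit' -> NEW (unique so far: 10)
  Token 12: 'chair' -> NEW (unique so far: 11)
  Token 13: 'because' -> NEW (unique so far: 12)
  Token 14: 'familiar' -> NEW (unique so far: 13)
Unique types: ('artist', 'bag', 'because', 'bright', 'chair', 'familiar', 'on', 'phone', 'quick', 'rabbit', 'rarely', 'that', 'walks')
Vocabulary size: 13

13


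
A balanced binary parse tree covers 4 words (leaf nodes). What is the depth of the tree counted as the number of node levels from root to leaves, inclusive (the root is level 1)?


In a balanced binary tree with n leaves the deepest leaf is ceil(log2(n)) edges below the root,
so counting node levels inclusive of root and leaves gives ceil(log2(n)) + 1 levels.
log2(4) = 2.0000
ceil(2.0000) = 2
levels = 2 + 1 = 3

3


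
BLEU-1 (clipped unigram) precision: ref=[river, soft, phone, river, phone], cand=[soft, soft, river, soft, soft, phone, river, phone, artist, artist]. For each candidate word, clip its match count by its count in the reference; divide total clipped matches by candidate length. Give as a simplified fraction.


Reference word counts: {'phone': 2, 'river': 2, 'soft': 1}
Checking each candidate word (with clipping):
  'soft' -> in reference (ref count 1, used 1/1) -> match (matches: 1)
  'soft' -> ref count 1 already used up (1/1) -> clipped, no match (matches: 1)
  'river' -> in reference (ref count 2, used 1/2) -> match (matches: 2)
  'soft' -> ref count 1 already used up (1/1) -> clipped, no match (matches: 2)
  'soft' -> ref count 1 already used up (1/1) -> clipped, no match (matches: 2)
  'phone' -> in reference (ref count 2, used 1/2) -> match (matches: 3)
  'river' -> in reference (ref count 2, used 2/2) -> match (matches: 4)
  'phone' -> in reference (ref count 2, used 2/2) -> match (matches: 5)
  'artist' -> not in reference -> no match (matches: 5)
  'artist' -> not in reference -> no match (matches: 5)
Clipped matches: 5, Candidate length: 10
Precision = 5/10 = 1/2

1/2


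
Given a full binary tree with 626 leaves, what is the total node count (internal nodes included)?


Leaf nodes (terminals): 626
Internal nodes = n - 1 = 626 - 1 = 625
Total = leaves + internal = 626 + 625 = 1251

1251


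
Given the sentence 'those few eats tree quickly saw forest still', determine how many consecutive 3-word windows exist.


Word trigrams from [8] words:
  Trigram 1: (those few eats)
  Trigram 2: (few eats tree)
  Trigram 3: (eats tree quickly)
  Trigram 4: (tree quickly saw)
  Trigram 5: (quickly saw forest)
  Trigram 6: (saw forest still)
Total word trigrams: 8 - 2 = 6

6


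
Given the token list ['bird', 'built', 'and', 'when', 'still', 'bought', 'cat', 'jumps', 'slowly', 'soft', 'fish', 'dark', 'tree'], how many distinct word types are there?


Listing all tokens and tracking unique types:
  Token 1: 'bird' -> NEW (unique so far: 1)
  Token 2: 'built' -> NEW (unique so far: 2)
  Token 3: 'and' -> NEW (unique so far: 3)
  Token 4: 'when' -> NEW (unique so far: 4)
  Token 5: 'still' -> NEW (unique so far: 5)
  Token 6: 'bought' -> NEW (unique so far: 6)
  Token 7: 'cat' -> NEW (unique so far: 7)
  Token 8: 'jumps' -> NEW (unique so far: 8)
  Token 9: 'slowly' -> NEW (unique so far: 9)
  Token 10: 'soft' -> NEW (unique so far: 10)
  Token 11: 'fish' -> NEW (unique so far: 11)
  Token 12: 'dark' -> NEW (unique so far: 12)
  Token 13: 'tree' -> NEW (unique so far: 13)
Unique types: ('and', 'bird', 'bought', 'built', 'cat', 'dark', 'fish', 'jumps', 'slowly', 'soft', 'still', 'tree', 'when')
Vocabulary size: 13

13


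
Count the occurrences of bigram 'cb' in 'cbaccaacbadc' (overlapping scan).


Scanning 'cbaccaacbadc' for bigram 'cb':
  Position 0: 'cb' -> MATCH
  Position 1: 'ba' -> no
  Position 2: 'ac' -> no
  Position 3: 'cc' -> no
  Position 4: 'ca' -> no
  Position 5: 'aa' -> no
  Position 6: 'ac' -> no
  Position 7: 'cb' -> MATCH
  Position 8: 'ba' -> no
  Position 9: 'ad' -> no
  Position 10: 'dc' -> no
Total matches: 2

2


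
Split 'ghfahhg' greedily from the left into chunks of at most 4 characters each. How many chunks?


'ghfahhg' has 7 characters.
Chunking with max size 4:
  Chunk 1: 'ghfa' (positions 0-3)
  Chunk 2: 'hhg' (positions 4-6)
Total chunks: ceil(7 / 4) = 2

2


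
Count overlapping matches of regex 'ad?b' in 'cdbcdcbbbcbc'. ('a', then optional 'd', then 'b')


Pattern: ad?b means 'a', then optional 'd', then 'b'.
Scanning 'cdbcdcbbbcbc' position-by-position:
  Pos 0: window 'cdb' -> no
  Pos 1: window 'dbc' -> no
  Pos 2: window 'bcd' -> no
  Pos 3: window 'cdc' -> no
  Pos 4: window 'dcb' -> no
  Pos 5: window 'cbb' -> no
  Pos 6: window 'bbb' -> no
  Pos 7: window 'bbc' -> no
  Pos 8: window 'bcb' -> no
  Pos 9: window 'cbc' -> no
  Pos 10: window 'bc' -> no
  Pos 11: window 'c' -> no
Total matches: 0

0


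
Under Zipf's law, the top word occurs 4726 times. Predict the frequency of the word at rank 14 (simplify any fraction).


Zipf's law: freq(rank) = f1 / rank
f1 = 4726, rank = 14
freq = 4726 / 14
GCD(4726, 14) = 2
Simplified: 2363/7

2363/7


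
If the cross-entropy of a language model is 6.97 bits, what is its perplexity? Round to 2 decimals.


Perplexity formula: PP = 2^H
H = 6.97
PP = 2^6.97
Decompose: 2^6.97 = 2^6 * 2^0.97
2^6 = 64, 2^0.97 ~ 1.9588406
PP ~ 64 * 1.9588406 = 125.3657984
Rounded to 2 decimals: 125.37

125.37


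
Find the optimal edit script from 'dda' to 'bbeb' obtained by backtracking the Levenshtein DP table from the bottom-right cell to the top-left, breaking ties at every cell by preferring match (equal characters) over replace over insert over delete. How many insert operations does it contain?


Edit distance = 4. Backtracking from cell (3, 4) with preference match > replace > insert > delete,
then listing the resulting alignment 'dda' -> 'bbeb' left to right:
  Step 1: insert 'b' [insertion #1]
  Step 2: replace d->b
  Step 3: replace d->e
  Step 4: replace a->b
Total insertions: 1

1


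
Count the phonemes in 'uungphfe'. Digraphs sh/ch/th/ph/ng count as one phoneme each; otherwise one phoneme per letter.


Parsing 'uungphfe' greedily, digraphs first:
  'u' -> vowel phoneme (phonemes so far: 1)
  'u' -> vowel phoneme (phonemes so far: 2)
  'ng' -> digraph (1 consonant phoneme) (phonemes so far: 3)
  'ph' -> digraph (1 consonant phoneme) (phonemes so far: 4)
  'f' -> consonant phoneme (phonemes so far: 5)
  'e' -> vowel phoneme (phonemes so far: 6)
Total phonemes: 6

6


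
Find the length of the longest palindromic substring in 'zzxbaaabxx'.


Scanning 'zzxbaaabxx' for palindromic substrings.
Substring at positions 2-8: 'xbaaabx'.
Check: reverse('xbaaabx') = 'xbaaabx' -> palindrome confirmed.
Neighbouring characters ('z' / 'x') break symmetry, so it cannot extend further.
No longer palindromic substring exists; longest length = 7

7


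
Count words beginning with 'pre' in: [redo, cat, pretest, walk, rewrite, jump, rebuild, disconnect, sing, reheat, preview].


Checking each word for prefix 'pre':
  'redo' -> no (count: 0)
  'cat' -> no (count: 0)
  'pretest' -> YES, starts with 'pre' (count: 1)
  'walk' -> no (count: 1)
  'rewrite' -> no (count: 1)
  'jump' -> no (count: 1)
  'rebuild' -> no (count: 1)
  'disconnect' -> no (count: 1)
  'sing' -> no (count: 1)
  'reheat' -> no (count: 1)
  'preview' -> YES, starts with 'pre' (count: 2)
Total with prefix 'pre': 2

2


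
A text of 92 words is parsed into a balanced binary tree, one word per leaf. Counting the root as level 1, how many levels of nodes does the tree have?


In a balanced binary tree with n leaves the deepest leaf is ceil(log2(n)) edges below the root,
so counting node levels inclusive of root and leaves gives ceil(log2(n)) + 1 levels.
log2(92) = 6.5236
ceil(6.5236) = 7
levels = 7 + 1 = 8

8


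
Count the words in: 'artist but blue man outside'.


Counting words by splitting on spaces:
  Word 1: 'artist'
  Word 2: 'but'
  Word 3: 'blue'
  Word 4: 'man'
  Word 5: 'outside'
Total words: 5

5


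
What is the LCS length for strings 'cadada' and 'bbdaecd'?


DP table for LCS of 'cadada' and 'bbdaecd':
       b  b  d  a  e  c  d
    0  0  0  0  0  0  0  0
  c 0  0  0  0  0  0  1  1
  a 0  0  0  0  1  1  1  1
  d 0  0  0  1  1  1  1  2
  a 0  0  0  1  2  2  2  2
  d 0  0  0  1  2  2  2  3
  a 0  0  0  1  2  2  2  3
LCS: 'dad'
LCS length = 3

3


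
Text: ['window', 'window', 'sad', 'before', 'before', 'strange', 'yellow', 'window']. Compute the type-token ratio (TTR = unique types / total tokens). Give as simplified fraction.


Tokens: 8
Unique types: ('before', 'sad', 'strange', 'window', 'yellow') = 5
TTR = 5/8
Already in lowest terms.

5/8


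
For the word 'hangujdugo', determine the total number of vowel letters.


Scanning each character of 'hangujdugo':
  Position 1: 'h' -> consonant (running count: 0)
  Position 2: 'a' -> vowel (running count: 1)
  Position 3: 'n' -> consonant (running count: 1)
  Position 4: 'g' -> consonant (running count: 1)
  Position 5: 'u' -> vowel (running count: 2)
  Position 6: 'j' -> consonant (running count: 2)
  Position 7: 'd' -> consonant (running count: 2)
  Position 8: 'u' -> vowel (running count: 3)
  Position 9: 'g' -> consonant (running count: 3)
  Position 10: 'o' -> vowel (running count: 4)
Total vowels: 4

4


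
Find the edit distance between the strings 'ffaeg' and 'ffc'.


Building DP table for s1='ffaeg' (len 5) and s2='ffc' (len 3):
       f  f  c
    0  1  2  3
  f 1  0  1  2
  f 2  1  0  1
  a 3  2  1  1
  e 4  3  2  2
  g 5  4  3  3
Edit distance = dp[5][3] = 3

3


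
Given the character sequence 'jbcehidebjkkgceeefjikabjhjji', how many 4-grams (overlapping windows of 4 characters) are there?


String 'jbcehidebjkkgceeefjikabjhjji' has length L = 28.
Number of overlapping n-grams = L - n + 1
Substituting: 28 - 4 + 1 = 25

25


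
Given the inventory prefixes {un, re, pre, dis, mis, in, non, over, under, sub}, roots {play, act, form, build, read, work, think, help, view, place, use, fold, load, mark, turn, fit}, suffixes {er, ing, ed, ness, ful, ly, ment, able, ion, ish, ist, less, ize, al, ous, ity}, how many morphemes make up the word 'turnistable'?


Segmenting 'turnistable' against the inventory:
  'turn' -> root (morpheme 1)
  'ist' -> suffix (morpheme 2)
  'able' -> suffix (morpheme 3)
Total morphemes: 3

3


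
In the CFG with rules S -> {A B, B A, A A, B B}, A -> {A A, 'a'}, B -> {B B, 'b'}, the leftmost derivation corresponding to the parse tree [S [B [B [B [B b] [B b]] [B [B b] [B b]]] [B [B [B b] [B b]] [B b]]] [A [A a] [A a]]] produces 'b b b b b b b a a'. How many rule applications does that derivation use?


Every bracketed nonterminal node [X ...] in the tree is produced by exactly one rule application.
Reading the tree off as a leftmost derivation:
  Step 1: S  =>  B A   (applied S -> B A)
  Step 2: B A  =>  B B A   (applied B -> B B)
  Step 3: B B A  =>  B B B A   (applied B -> B B)
  Step 4: B B B A  =>  B B B B A   (applied B -> B B)
  Step 5: B B B B A  =>  b B B B A   (applied B -> b)
  Step 6: b B B B A  =>  b b B B A   (applied B -> b)
  Step 7: b b B B A  =>  b b B B B A   (applied B -> B B)
  Step 8: b b B B B A  =>  b b b B B A   (applied B -> b)
  Step 9: b b b B B A  =>  b b b b B A   (applied B -> b)
  Step 10: b b b b B A  =>  b b b b B B A   (applied B -> B B)
  Step 11: b b b b B B A  =>  b b b b B B B A   (applied B -> B B)
  Step 12: b b b b B B B A  =>  b b b b b B B A   (applied B -> b)
  Step 13: b b b b b B B A  =>  b b b b b b B A   (applied B -> b)
  Step 14: b b b b b b B A  =>  b b b b b b b A   (applied B -> b)
  Step 15: b b b b b b b A  =>  b b b b b b b A A   (applied A -> A A)
  Step 16: b b b b b b b A A  =>  b b b b b b b a A   (applied A -> a)
  Step 17: b b b b b b b a A  =>  b b b b b b b a a   (applied A -> a)
Final yield: b b b b b b b a a
Total rewrite steps: 17

17
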